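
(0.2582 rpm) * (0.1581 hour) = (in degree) 881.7. Check: 1 rpm = 0.10471976 rad/s, so 0.2582 rpm = 0.2582 * 0.10471976 = 0.027038641 rad/s. 1 hour = 3600 s, so 0.1581 hour = 0.1581 * 3600 = 569.16 s. Combine: 0.027038641 rad/s * 569.16 s = 15.389313 rad. 1 degree = 0.017453293 rad, so 15.389313 rad = 15.389313 / 0.017453293 = 881.74267 degree ≈ 881.7 degree (4 s.f.).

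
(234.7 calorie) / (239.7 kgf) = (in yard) 1 calorie = 4.184 J, so 234.7 calorie = 234.7 * 4.184 = 981.9848 J. 1 kgf = 9.80665 N, so 239.7 kgf = 239.7 * 9.80665 = 2350.654 N. Combine: 981.9848 J / 2350.654 N = 0.41774961 m. 1 yard = 0.9144 m, so 0.41774961 m = 0.41774961 / 0.9144 = 0.45685653 yard ≈ 0.4569 yard (4 s.f.). Final answer: 0.4569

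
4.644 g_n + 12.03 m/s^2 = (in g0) 1 g_n = 9.80665 m/s^2, so 4.644 g_n = 4.644 * 9.80665 = 45.542083 m/s^2. 12.03 m/s^2 is already in m/s^2. Sum: 45.542083 + 12.03 = 57.572083 m/s^2. 1 g0 = 9.80665 m/s^2, so 57.572083 m/s^2 = 57.572083 / 9.80665 = 5.8707186 g0 ≈ 5.871 g0 (4 s.f.). Final answer: 5.871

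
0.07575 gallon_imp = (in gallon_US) 0.09097. Check: 1 gallon_imp = 0.00454609 m^3, so 0.07575 gallon_imp = 0.07575 * 0.00454609 = 0.00034436632 m^3. 1 gallon_US = 0.0037854118 m^3, so 0.00034436632 m^3 = 0.00034436632 / 0.0037854118 = 0.090971957 gallon_US ≈ 0.09097 gallon_US (4 s.f.).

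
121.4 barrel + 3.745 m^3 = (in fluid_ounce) 1 barrel = 0.15898729 m^3, so 121.4 barrel = 121.4 * 0.15898729 = 19.301058 m^3. 3.745 m^3 is already in m^3. Sum: 19.301058 + 3.745 = 23.046058 m^3. 1 fluid_ounce = 2.957353e-05 m^3, so 23.046058 m^3 = 23.046058 / 2.957353e-05 = 779279.92 fluid_ounce ≈ 7.793e+05 fluid_ounce (4 s.f.). Final answer: 7.793e+05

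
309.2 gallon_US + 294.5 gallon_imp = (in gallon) 1 gallon_US = 0.0037854118 m^3, so 309.2 gallon_US = 309.2 * 0.0037854118 = 1.1704493 m^3. 1 gallon_imp = 0.00454609 m^3, so 294.5 gallon_imp = 294.5 * 0.00454609 = 1.3388235 m^3. Sum: 1.1704493 + 1.3388235 = 2.5092728 m^3. 1 gallon = 0.0037854118 m^3, so 2.5092728 m^3 = 2.5092728 / 0.0037854118 = 662.87975 gallon ≈ 662.9 gallon (4 s.f.). Final answer: 662.9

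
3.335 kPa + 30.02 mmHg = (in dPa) 1 kPa = 1000 Pa, so 3.335 kPa = 3.335 * 1000 = 3335 Pa. 1 mmHg = 133.32237 Pa, so 30.02 mmHg = 30.02 * 133.32237 = 4002.3375 Pa. Sum: 3335 + 4002.3375 = 7337.3375 Pa. 1 dPa = 0.1 Pa, so 7337.3375 Pa = 7337.3375 / 0.1 = 73373.375 dPa ≈ 7.337e+04 dPa (4 s.f.). Final answer: 7.337e+04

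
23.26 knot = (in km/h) 1 knot = 0.51444444 m/s, so 23.26 knot = 23.26 * 0.51444444 = 11.965978 m/s. 1 km/h = 0.27777778 m/s, so 11.965978 m/s = 11.965978 / 0.27777778 = 43.07752 km/h ≈ 43.08 km/h (4 s.f.). Final answer: 43.08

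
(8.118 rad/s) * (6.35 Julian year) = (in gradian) 8.118 rad/s is already in rad/s. 1 Julian year = 31557600 s, so 6.35 Julian year = 6.35 * 31557600 = 2.0039076e+08 s. Combine: 8.118 rad/s * 2.0039076e+08 s = 1.6267722e+09 rad. 1 gradian = 0.015707963 rad, so 1.6267722e+09 rad = 1.6267722e+09 / 0.015707963 = 1.0356353e+11 gradian ≈ 1.036e+11 gradian (4 s.f.). Final answer: 1.036e+11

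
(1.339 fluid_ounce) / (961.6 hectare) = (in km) 1 fluid_ounce = 2.957353e-05 m^3, so 1.339 fluid_ounce = 1.339 * 2.957353e-05 = 3.9598956e-05 m^3. 1 hectare = 10000 m^2, so 961.6 hectare = 961.6 * 10000 = 9616000 m^2. Combine: 3.9598956e-05 m^3 / 9616000 m^2 = 4.1180279e-12 m. 1 km = 1000 m, so 4.1180279e-12 m = 4.1180279e-12 / 1000 = 4.1180279e-15 km ≈ 4.118e-15 km (4 s.f.). Final answer: 4.118e-15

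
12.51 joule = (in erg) 12.51 joule = 12.51 J. 1 erg = 1e-07 J, so 12.51 J = 12.51 / 1e-07 = 1.251e+08 erg. Final answer: 1.251e+08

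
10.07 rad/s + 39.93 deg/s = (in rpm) 10.07 rad/s is already in rad/s. 1 deg/s = 0.017453293 rad/s, so 39.93 deg/s = 39.93 * 0.017453293 = 0.69690997 rad/s. Sum: 10.07 + 0.69690997 = 10.76691 rad/s. 1 rpm = 0.10471976 rad/s, so 10.76691 rad/s = 10.76691 / 0.10471976 = 102.81642 rpm ≈ 102.8 rpm (4 s.f.). Final answer: 102.8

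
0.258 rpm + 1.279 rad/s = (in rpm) 12.47. Check: 1 rpm = 0.10471976 rad/s, so 0.258 rpm = 0.258 * 0.10471976 = 0.027017697 rad/s. 1.279 rad/s is already in rad/s. Sum: 0.027017697 + 1.279 = 1.3060177 rad/s. 1 rpm = 0.10471976 rad/s, so 1.3060177 rad/s = 1.3060177 / 0.10471976 = 12.47155 rpm ≈ 12.47 rpm (4 s.f.).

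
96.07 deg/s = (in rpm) 16.01. Check: 1 deg/s = 0.017453293 rad/s, so 96.07 deg/s = 96.07 * 0.017453293 = 1.6767378 rad/s. 1 rpm = 0.10471976 rad/s, so 1.6767378 rad/s = 1.6767378 / 0.10471976 = 16.011667 rpm ≈ 16.01 rpm (4 s.f.).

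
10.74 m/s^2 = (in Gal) 1 Gal = 0.01 m/s^2, so 10.74 m/s^2 = 10.74 / 0.01 = 1074 Gal. Final answer: 1074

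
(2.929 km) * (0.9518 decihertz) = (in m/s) 1 km = 1000 m, so 2.929 km = 2.929 * 1000 = 2929 m. 1 decihertz = 0.1 Hz, so 0.9518 decihertz = 0.9518 * 0.1 = 0.09518 Hz. Combine: 2929 m * 0.09518 Hz = 278.78222 m/s. Result: 278.78222 m/s ≈ 278.8 m/s (4 s.f.). Final answer: 278.8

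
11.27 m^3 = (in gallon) 2977. Check: 1 gallon = 0.0037854118 m^3, so 11.27 m^3 = 11.27 / 0.0037854118 = 2977.219 gallon ≈ 2977 gallon (4 s.f.).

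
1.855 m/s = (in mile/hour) 4.15. Check: 1 mile/hour = 0.44704 m/s, so 1.855 m/s = 1.855 / 0.44704 = 4.1495168 mile/hour ≈ 4.15 mile/hour (4 s.f.).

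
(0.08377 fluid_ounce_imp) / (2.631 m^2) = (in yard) 9.893e-07. Check: 1 fluid_ounce_imp = 2.8413063e-05 m^3, so 0.08377 fluid_ounce_imp = 0.08377 * 2.8413063e-05 = 2.3801622e-06 m^3. 2.631 m^2 is already in m^2. Combine: 2.3801622e-06 m^3 / 2.631 m^2 = 9.0466068e-07 m. 1 yard = 0.9144 m, so 9.0466068e-07 m = 9.0466068e-07 / 0.9144 = 9.8934895e-07 yard ≈ 9.893e-07 yard (4 s.f.).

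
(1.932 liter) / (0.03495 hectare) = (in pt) 1 liter = 0.001 m^3, so 1.932 liter = 1.932 * 0.001 = 0.001932 m^3. 1 hectare = 10000 m^2, so 0.03495 hectare = 0.03495 * 10000 = 349.5 m^2. Combine: 0.001932 m^3 / 349.5 m^2 = 5.527897e-06 m. 1 pt = 0.00035277778 m, so 5.527897e-06 m = 5.527897e-06 / 0.00035277778 = 0.015669629 pt ≈ 0.01567 pt (4 s.f.). Final answer: 0.01567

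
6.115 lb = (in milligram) 1 lb = 0.45359237 kg, so 6.115 lb = 6.115 * 0.45359237 = 2.7737173 kg. 1 milligram = 1e-06 kg, so 2.7737173 kg = 2.7737173 / 1e-06 = 2773717.3 milligram ≈ 2.774e+06 milligram (4 s.f.). Final answer: 2.774e+06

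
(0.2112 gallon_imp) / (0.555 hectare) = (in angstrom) 1 gallon_imp = 0.00454609 m^3, so 0.2112 gallon_imp = 0.2112 * 0.00454609 = 0.00096013421 m^3. 1 hectare = 10000 m^2, so 0.555 hectare = 0.555 * 10000 = 5550 m^2. Combine: 0.00096013421 m^3 / 5550 m^2 = 1.7299715e-07 m. 1 angstrom = 1e-10 m, so 1.7299715e-07 m = 1.7299715e-07 / 1e-10 = 1729.9715 angstrom ≈ 1730 angstrom (4 s.f.). Final answer: 1730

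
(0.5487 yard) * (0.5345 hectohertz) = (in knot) 1 yard = 0.9144 m, so 0.5487 yard = 0.5487 * 0.9144 = 0.50173128 m. 1 hectohertz = 100 Hz, so 0.5345 hectohertz = 0.5345 * 100 = 53.45 Hz. Combine: 0.50173128 m * 53.45 Hz = 26.817537 m/s. 1 knot = 0.51444444 m/s, so 26.817537 m/s = 26.817537 / 0.51444444 = 52.129121 knot ≈ 52.13 knot (4 s.f.). Final answer: 52.13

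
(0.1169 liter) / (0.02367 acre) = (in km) 1.22e-09. Check: 1 liter = 0.001 m^3, so 0.1169 liter = 0.1169 * 0.001 = 0.0001169 m^3. 1 acre = 4046.8564 m^2, so 0.02367 acre = 0.02367 * 4046.8564 = 95.789092 m^2. Combine: 0.0001169 m^3 / 95.789092 m^2 = 1.2203895e-06 m. 1 km = 1000 m, so 1.2203895e-06 m = 1.2203895e-06 / 1000 = 1.2203895e-09 km ≈ 1.22e-09 km (4 s.f.).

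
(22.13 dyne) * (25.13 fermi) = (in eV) 1 dyne = 1e-05 N, so 22.13 dyne = 22.13 * 1e-05 = 0.0002213 N. 1 fermi = 1e-15 m, so 25.13 fermi = 25.13 * 1e-15 = 2.513e-14 m. Combine: 0.0002213 N * 2.513e-14 m = 5.561269e-18 J. 1 eV = 1.6021766e-19 J, so 5.561269e-18 J = 5.561269e-18 / 1.6021766e-19 = 34.710711 eV ≈ 34.71 eV (4 s.f.). Final answer: 34.71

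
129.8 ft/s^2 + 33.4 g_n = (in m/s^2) 1 ft/s^2 = 0.3048 m/s^2, so 129.8 ft/s^2 = 129.8 * 0.3048 = 39.56304 m/s^2. 1 g_n = 9.80665 m/s^2, so 33.4 g_n = 33.4 * 9.80665 = 327.54211 m/s^2. Sum: 39.56304 + 327.54211 = 367.10515 m/s^2. Result: 367.10515 m/s^2 ≈ 367.1 m/s^2 (4 s.f.). Final answer: 367.1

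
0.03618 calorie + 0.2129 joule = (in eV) 1 calorie = 4.184 J, so 0.03618 calorie = 0.03618 * 4.184 = 0.15137712 J. 0.2129 joule = 0.2129 J. Sum: 0.15137712 + 0.2129 = 0.36427712 J. 1 eV = 1.6021766e-19 J, so 0.36427712 J = 0.36427712 / 1.6021766e-19 = 2.273639e+18 eV ≈ 2.274e+18 eV (4 s.f.). Final answer: 2.274e+18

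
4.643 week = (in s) 1 week = 604800 s, so 4.643 week = 4.643 * 604800 = 2808086.4 s. Result: 2808086.4 s ≈ 2.808e+06 s (4 s.f.). Final answer: 2.808e+06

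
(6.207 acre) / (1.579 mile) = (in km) 0.009885. Check: 1 acre = 4046.8564 m^2, so 6.207 acre = 6.207 * 4046.8564 = 25118.838 m^2. 1 mile = 1609.344 m, so 1.579 mile = 1.579 * 1609.344 = 2541.1542 m. Combine: 25118.838 m^2 / 2541.1542 m = 9.8848146 m. 1 km = 1000 m, so 9.8848146 m = 9.8848146 / 1000 = 0.0098848146 km ≈ 0.009885 km (4 s.f.).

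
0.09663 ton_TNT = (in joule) 1 ton_TNT = 4.184e+09 J, so 0.09663 ton_TNT = 0.09663 * 4.184e+09 = 4.0429992e+08 J. 4.0429992e+08 J = 4.0429992e+08 joule ≈ 4.043e+08 joule (4 s.f.). Final answer: 4.043e+08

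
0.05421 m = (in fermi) 5.421e+13. Check: 1 fermi = 1e-15 m, so 0.05421 m = 0.05421 / 1e-15 = 5.421e+13 fermi.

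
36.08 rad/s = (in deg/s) 2067. Check: 1 deg/s = 0.017453293 rad/s, so 36.08 rad/s = 36.08 / 0.017453293 = 2067.2317 deg/s ≈ 2067 deg/s (4 s.f.).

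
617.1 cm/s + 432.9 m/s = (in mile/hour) 982.2. Check: 1 cm/s = 0.01 m/s, so 617.1 cm/s = 617.1 * 0.01 = 6.171 m/s. 432.9 m/s is already in m/s. Sum: 6.171 + 432.9 = 439.071 m/s. 1 mile/hour = 0.44704 m/s, so 439.071 m/s = 439.071 / 0.44704 = 982.17385 mile/hour ≈ 982.2 mile/hour (4 s.f.).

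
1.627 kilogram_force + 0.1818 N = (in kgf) 1.646. Check: 1 kilogram_force = 9.80665 N, so 1.627 kilogram_force = 1.627 * 9.80665 = 15.95542 N. 0.1818 N is already in N. Sum: 15.95542 + 0.1818 = 16.13722 N. 1 kgf = 9.80665 N, so 16.13722 N = 16.13722 / 9.80665 = 1.6455384 kgf ≈ 1.646 kgf (4 s.f.).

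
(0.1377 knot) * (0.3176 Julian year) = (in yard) 7.765e+05. Check: 1 knot = 0.51444444 m/s, so 0.1377 knot = 0.1377 * 0.51444444 = 0.070839 m/s. 1 Julian year = 31557600 s, so 0.3176 Julian year = 0.3176 * 31557600 = 10022694 s. Combine: 0.070839 m/s * 10022694 s = 709997.6 m. 1 yard = 0.9144 m, so 709997.6 m = 709997.6 / 0.9144 = 776462.82 yard ≈ 7.765e+05 yard (4 s.f.).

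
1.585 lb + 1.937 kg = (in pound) 5.855. Check: 1 lb = 0.45359237 kg, so 1.585 lb = 1.585 * 0.45359237 = 0.71894391 kg. 1.937 kg is already in kg. Sum: 0.71894391 + 1.937 = 2.6559439 kg. 1 pound = 0.45359237 kg, so 2.6559439 kg = 2.6559439 / 0.45359237 = 5.855354 pound ≈ 5.855 pound (4 s.f.).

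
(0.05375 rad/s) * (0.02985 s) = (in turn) 0.0002554. Check: 0.05375 rad/s is already in rad/s. 0.02985 s is already in s. Combine: 0.05375 rad/s * 0.02985 s = 0.0016044375 rad. 1 turn = 6.2831853 rad, so 0.0016044375 rad = 0.0016044375 / 6.2831853 = 0.00025535416 turn ≈ 0.0002554 turn (4 s.f.).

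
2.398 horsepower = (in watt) 1 horsepower = 745.69987 W, so 2.398 horsepower = 2.398 * 745.69987 = 1788.1883 W. 1788.1883 W = 1788.1883 watt ≈ 1788 watt (4 s.f.). Final answer: 1788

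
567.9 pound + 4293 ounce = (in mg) 3.793e+08. Check: 1 pound = 0.45359237 kg, so 567.9 pound = 567.9 * 0.45359237 = 257.59511 kg. 1 ounce = 0.028349523 kg, so 4293 ounce = 4293 * 0.028349523 = 121.7045 kg. Sum: 257.59511 + 121.7045 = 379.29961 kg. 1 mg = 1e-06 kg, so 379.29961 kg = 379.29961 / 1e-06 = 3.7929961e+08 mg ≈ 3.793e+08 mg (4 s.f.).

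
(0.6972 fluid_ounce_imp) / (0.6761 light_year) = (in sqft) 1 fluid_ounce_imp = 2.8413063e-05 m^3, so 0.6972 fluid_ounce_imp = 0.6972 * 2.8413063e-05 = 1.9809587e-05 m^3. 1 light_year = 9.4607305e+15 m, so 0.6761 light_year = 0.6761 * 9.4607305e+15 = 6.3963999e+15 m. Combine: 1.9809587e-05 m^3 / 6.3963999e+15 m = 3.0969901e-21 m^2. 1 sqft = 0.09290304 m^2, so 3.0969901e-21 m^2 = 3.0969901e-21 / 0.09290304 = 3.3335724e-20 sqft ≈ 3.334e-20 sqft (4 s.f.). Final answer: 3.334e-20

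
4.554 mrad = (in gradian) 1 mrad = 0.001 rad, so 4.554 mrad = 4.554 * 0.001 = 0.004554 rad. 1 gradian = 0.015707963 rad, so 0.004554 rad = 0.004554 / 0.015707963 = 0.28991664 gradian ≈ 0.2899 gradian (4 s.f.). Final answer: 0.2899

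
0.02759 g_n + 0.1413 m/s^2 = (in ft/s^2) 1.351. Check: 1 g_n = 9.80665 m/s^2, so 0.02759 g_n = 0.02759 * 9.80665 = 0.27056547 m/s^2. 0.1413 m/s^2 is already in m/s^2. Sum: 0.27056547 + 0.1413 = 0.41186547 m/s^2. 1 ft/s^2 = 0.3048 m/s^2, so 0.41186547 m/s^2 = 0.41186547 / 0.3048 = 1.3512647 ft/s^2 ≈ 1.351 ft/s^2 (4 s.f.).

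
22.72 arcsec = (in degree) 0.006311. Check: 1 arcsec = 4.8481368e-06 rad, so 22.72 arcsec = 22.72 * 4.8481368e-06 = 0.00011014967 rad. 1 degree = 0.017453293 rad, so 0.00011014967 rad = 0.00011014967 / 0.017453293 = 0.0063111111 degree ≈ 0.006311 degree (4 s.f.).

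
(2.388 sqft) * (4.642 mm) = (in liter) 1.03. Check: 1 sqft = 0.09290304 m^2, so 2.388 sqft = 2.388 * 0.09290304 = 0.22185246 m^2. 1 mm = 0.001 m, so 4.642 mm = 4.642 * 0.001 = 0.004642 m. Combine: 0.22185246 m^2 * 0.004642 m = 0.0010298391 m^3. 1 liter = 0.001 m^3, so 0.0010298391 m^3 = 0.0010298391 / 0.001 = 1.0298391 liter ≈ 1.03 liter (4 s.f.).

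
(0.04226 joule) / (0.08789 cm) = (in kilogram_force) 0.04226 joule = 0.04226 J. 1 cm = 0.01 m, so 0.08789 cm = 0.08789 * 0.01 = 0.0008789 m. Combine: 0.04226 J / 0.0008789 m = 48.082831 N. 1 kilogram_force = 9.80665 N, so 48.082831 N = 48.082831 / 9.80665 = 4.9030842 kilogram_force ≈ 4.903 kilogram_force (4 s.f.). Final answer: 4.903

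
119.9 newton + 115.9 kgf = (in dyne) 119.9 newton = 119.9 N. 1 kgf = 9.80665 N, so 115.9 kgf = 115.9 * 9.80665 = 1136.5907 N. Sum: 119.9 + 1136.5907 = 1256.4907 N. 1 dyne = 1e-05 N, so 1256.4907 N = 1256.4907 / 1e-05 = 1.2564907e+08 dyne ≈ 1.256e+08 dyne (4 s.f.). Final answer: 1.256e+08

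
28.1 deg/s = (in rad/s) 1 deg/s = 0.017453293 rad/s, so 28.1 deg/s = 28.1 * 0.017453293 = 0.49043752 rad/s. Result: 0.49043752 rad/s ≈ 0.4904 rad/s (4 s.f.). Final answer: 0.4904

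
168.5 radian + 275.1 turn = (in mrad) 168.5 radian = 168.5 rad. 1 turn = 6.2831853 rad, so 275.1 turn = 275.1 * 6.2831853 = 1728.5043 rad. Sum: 168.5 + 1728.5043 = 1897.0043 rad. 1 mrad = 0.001 rad, so 1897.0043 rad = 1897.0043 / 0.001 = 1897004.3 mrad ≈ 1.897e+06 mrad (4 s.f.). Final answer: 1.897e+06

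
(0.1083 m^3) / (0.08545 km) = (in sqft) 0.1083 m^3 is already in m^3. 1 km = 1000 m, so 0.08545 km = 0.08545 * 1000 = 85.45 m. Combine: 0.1083 m^3 / 85.45 m = 0.0012674078 m^2. 1 sqft = 0.09290304 m^2, so 0.0012674078 m^2 = 0.0012674078 / 0.09290304 = 0.013642264 sqft ≈ 0.01364 sqft (4 s.f.). Final answer: 0.01364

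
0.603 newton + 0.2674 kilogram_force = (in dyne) 0.603 newton = 0.603 N. 1 kilogram_force = 9.80665 N, so 0.2674 kilogram_force = 0.2674 * 9.80665 = 2.6222982 N. Sum: 0.603 + 2.6222982 = 3.2252982 N. 1 dyne = 1e-05 N, so 3.2252982 N = 3.2252982 / 1e-05 = 322529.82 dyne ≈ 3.225e+05 dyne (4 s.f.). Final answer: 3.225e+05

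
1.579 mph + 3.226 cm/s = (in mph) 1 mph = 0.44704 m/s, so 1.579 mph = 1.579 * 0.44704 = 0.70587616 m/s. 1 cm/s = 0.01 m/s, so 3.226 cm/s = 3.226 * 0.01 = 0.03226 m/s. Sum: 0.70587616 + 0.03226 = 0.73813616 m/s. 1 mph = 0.44704 m/s, so 0.73813616 m/s = 0.73813616 / 0.44704 = 1.6511636 mph ≈ 1.651 mph (4 s.f.). Final answer: 1.651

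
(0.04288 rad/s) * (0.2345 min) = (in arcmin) 0.04288 rad/s is already in rad/s. 1 min = 60 s, so 0.2345 min = 0.2345 * 60 = 14.07 s. Combine: 0.04288 rad/s * 14.07 s = 0.6033216 rad. 1 arcmin = 0.00029088821 rad, so 0.6033216 rad = 0.6033216 / 0.00029088821 = 2074.0669 arcmin ≈ 2074 arcmin (4 s.f.). Final answer: 2074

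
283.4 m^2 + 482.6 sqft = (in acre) 0.08111. Check: 283.4 m^2 is already in m^2. 1 sqft = 0.09290304 m^2, so 482.6 sqft = 482.6 * 0.09290304 = 44.835007 m^2. Sum: 283.4 + 44.835007 = 328.23501 m^2. 1 acre = 4046.8564 m^2, so 328.23501 m^2 = 328.23501 / 4046.8564 = 0.081108637 acre ≈ 0.08111 acre (4 s.f.).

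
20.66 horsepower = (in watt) 1 horsepower = 745.69987 W, so 20.66 horsepower = 20.66 * 745.69987 = 15406.159 W. 15406.159 W = 15406.159 watt ≈ 1.541e+04 watt (4 s.f.). Final answer: 1.541e+04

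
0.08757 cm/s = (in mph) 0.001959. Check: 1 cm/s = 0.01 m/s, so 0.08757 cm/s = 0.08757 * 0.01 = 0.0008757 m/s. 1 mph = 0.44704 m/s, so 0.0008757 m/s = 0.0008757 / 0.44704 = 0.0019588851 mph ≈ 0.001959 mph (4 s.f.).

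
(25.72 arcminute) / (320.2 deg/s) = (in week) 2.214e-09. Check: 1 arcminute = 0.00029088821 rad, so 25.72 arcminute = 25.72 * 0.00029088821 = 0.0074816447 rad. 1 deg/s = 0.017453293 rad/s, so 320.2 deg/s = 320.2 * 0.017453293 = 5.5885443 rad/s. Combine: 0.0074816447 rad / 5.5885443 rad/s = 0.0013387466 s. 1 week = 604800 s, so 0.0013387466 s = 0.0013387466 / 604800 = 2.2135361e-09 week ≈ 2.214e-09 week (4 s.f.).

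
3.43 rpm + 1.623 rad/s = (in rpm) 1 rpm = 0.10471976 rad/s, so 3.43 rpm = 3.43 * 0.10471976 = 0.35918876 rad/s. 1.623 rad/s is already in rad/s. Sum: 0.35918876 + 1.623 = 1.9821888 rad/s. 1 rpm = 0.10471976 rad/s, so 1.9821888 rad/s = 1.9821888 / 0.10471976 = 18.928508 rpm ≈ 18.93 rpm (4 s.f.). Final answer: 18.93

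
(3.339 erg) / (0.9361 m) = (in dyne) 0.03567. Check: 1 erg = 1e-07 J, so 3.339 erg = 3.339 * 1e-07 = 3.339e-07 J. 0.9361 m is already in m. Combine: 3.339e-07 J / 0.9361 m = 3.5669266e-07 N. 1 dyne = 1e-05 N, so 3.5669266e-07 N = 3.5669266e-07 / 1e-05 = 0.035669266 dyne ≈ 0.03567 dyne (4 s.f.).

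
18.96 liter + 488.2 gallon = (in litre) 1867. Check: 1 liter = 0.001 m^3, so 18.96 liter = 18.96 * 0.001 = 0.01896 m^3. 1 gallon = 0.0037854118 m^3, so 488.2 gallon = 488.2 * 0.0037854118 = 1.848038 m^3. Sum: 0.01896 + 1.848038 = 1.866998 m^3. 1 litre = 0.001 m^3, so 1.866998 m^3 = 1.866998 / 0.001 = 1866.998 litre ≈ 1867 litre (4 s.f.).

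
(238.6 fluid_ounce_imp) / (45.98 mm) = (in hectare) 1.474e-05. Check: 1 fluid_ounce_imp = 2.8413063e-05 m^3, so 238.6 fluid_ounce_imp = 238.6 * 2.8413063e-05 = 0.0067793567 m^3. 1 mm = 0.001 m, so 45.98 mm = 45.98 * 0.001 = 0.04598 m. Combine: 0.0067793567 m^3 / 0.04598 m = 0.14744142 m^2. 1 hectare = 10000 m^2, so 0.14744142 m^2 = 0.14744142 / 10000 = 1.4744142e-05 hectare ≈ 1.474e-05 hectare (4 s.f.).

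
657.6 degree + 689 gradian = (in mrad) 2.23e+04. Check: 1 degree = 0.017453293 rad, so 657.6 degree = 657.6 * 0.017453293 = 11.477285 rad. 1 gradian = 0.015707963 rad, so 689 gradian = 689 * 0.015707963 = 10.822787 rad. Sum: 11.477285 + 10.822787 = 22.300072 rad. 1 mrad = 0.001 rad, so 22.300072 rad = 22.300072 / 0.001 = 22300.072 mrad ≈ 2.23e+04 mrad (4 s.f.).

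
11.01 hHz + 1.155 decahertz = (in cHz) 1.113e+05. Check: 1 hHz = 100 Hz, so 11.01 hHz = 11.01 * 100 = 1101 Hz. 1 decahertz = 10 Hz, so 1.155 decahertz = 1.155 * 10 = 11.55 Hz. Sum: 1101 + 11.55 = 1112.55 Hz. 1 cHz = 0.01 Hz, so 1112.55 Hz = 1112.55 / 0.01 = 111255 cHz ≈ 1.113e+05 cHz (4 s.f.).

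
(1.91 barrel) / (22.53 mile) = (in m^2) 8.375e-06. Check: 1 barrel = 0.15898729 m^3, so 1.91 barrel = 1.91 * 0.15898729 = 0.30366573 m^3. 1 mile = 1609.344 m, so 22.53 mile = 22.53 * 1609.344 = 36258.52 m. Combine: 0.30366573 m^3 / 36258.52 m = 8.3750173e-06 m^2. Result: 8.3750173e-06 m^2 ≈ 8.375e-06 m^2 (4 s.f.).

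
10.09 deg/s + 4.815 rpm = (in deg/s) 1 deg/s = 0.017453293 rad/s, so 10.09 deg/s = 10.09 * 0.017453293 = 0.17610372 rad/s. 1 rpm = 0.10471976 rad/s, so 4.815 rpm = 4.815 * 0.10471976 = 0.50422562 rad/s. Sum: 0.17610372 + 0.50422562 = 0.68032934 rad/s. 1 deg/s = 0.017453293 rad/s, so 0.68032934 rad/s = 0.68032934 / 0.017453293 = 38.98 deg/s. Final answer: 38.98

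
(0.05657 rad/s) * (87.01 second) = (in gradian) 313.4. Check: 0.05657 rad/s is already in rad/s. 87.01 second = 87.01 s. Combine: 0.05657 rad/s * 87.01 s = 4.9221557 rad. 1 gradian = 0.015707963 rad, so 4.9221557 rad = 4.9221557 / 0.015707963 = 313.35416 gradian ≈ 313.4 gradian (4 s.f.).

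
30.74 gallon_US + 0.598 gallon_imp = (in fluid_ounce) 4027. Check: 1 gallon_US = 0.0037854118 m^3, so 30.74 gallon_US = 30.74 * 0.0037854118 = 0.11636356 m^3. 1 gallon_imp = 0.00454609 m^3, so 0.598 gallon_imp = 0.598 * 0.00454609 = 0.0027185618 m^3. Sum: 0.11636356 + 0.0027185618 = 0.11908212 m^3. 1 fluid_ounce = 2.957353e-05 m^3, so 0.11908212 m^3 = 0.11908212 / 2.957353e-05 = 4026.6455 fluid_ounce ≈ 4027 fluid_ounce (4 s.f.).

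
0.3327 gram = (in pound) 1 gram = 0.001 kg, so 0.3327 gram = 0.3327 * 0.001 = 0.0003327 kg. 1 pound = 0.45359237 kg, so 0.0003327 kg = 0.0003327 / 0.45359237 = 0.00073347795 pound ≈ 0.0007335 pound (4 s.f.). Final answer: 0.0007335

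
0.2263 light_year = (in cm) 2.141e+17. Check: 1 light_year = 9.4607305e+15 m, so 0.2263 light_year = 0.2263 * 9.4607305e+15 = 2.1409633e+15 m. 1 cm = 0.01 m, so 2.1409633e+15 m = 2.1409633e+15 / 0.01 = 2.1409633e+17 cm ≈ 2.141e+17 cm (4 s.f.).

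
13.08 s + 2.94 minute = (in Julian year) 6.004e-06. Check: 13.08 s is already in s. 1 minute = 60 s, so 2.94 minute = 2.94 * 60 = 176.4 s. Sum: 13.08 + 176.4 = 189.48 s. 1 Julian year = 31557600 s, so 189.48 s = 189.48 / 31557600 = 6.0042589e-06 Julian year ≈ 6.004e-06 Julian year (4 s.f.).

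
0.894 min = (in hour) 0.0149. Check: 1 min = 60 s, so 0.894 min = 0.894 * 60 = 53.64 s. 1 hour = 3600 s, so 53.64 s = 53.64 / 3600 = 0.0149 hour.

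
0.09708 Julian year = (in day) 35.46. Check: 1 Julian year = 31557600 s, so 0.09708 Julian year = 0.09708 * 31557600 = 3063611.8 s. 1 day = 86400 s, so 3063611.8 s = 3063611.8 / 86400 = 35.45847 day ≈ 35.46 day (4 s.f.).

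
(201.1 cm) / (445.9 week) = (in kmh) 2.685e-08. Check: 1 cm = 0.01 m, so 201.1 cm = 201.1 * 0.01 = 2.011 m. 1 week = 604800 s, so 445.9 week = 445.9 * 604800 = 2.6968032e+08 s. Combine: 2.011 m / 2.6968032e+08 s = 7.4569772e-09 m/s. 1 kmh = 0.27777778 m/s, so 7.4569772e-09 m/s = 7.4569772e-09 / 0.27777778 = 2.6845118e-08 kmh ≈ 2.685e-08 kmh (4 s.f.).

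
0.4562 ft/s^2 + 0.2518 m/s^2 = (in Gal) 1 ft/s^2 = 0.3048 m/s^2, so 0.4562 ft/s^2 = 0.4562 * 0.3048 = 0.13904976 m/s^2. 0.2518 m/s^2 is already in m/s^2. Sum: 0.13904976 + 0.2518 = 0.39084976 m/s^2. 1 Gal = 0.01 m/s^2, so 0.39084976 m/s^2 = 0.39084976 / 0.01 = 39.084976 Gal ≈ 39.08 Gal (4 s.f.). Final answer: 39.08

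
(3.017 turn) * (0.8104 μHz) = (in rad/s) 1 turn = 6.2831853 rad, so 3.017 turn = 3.017 * 6.2831853 = 18.95637 rad. 1 μHz = 1e-06 Hz, so 0.8104 μHz = 0.8104 * 1e-06 = 8.104e-07 Hz. Combine: 18.95637 rad * 8.104e-07 Hz = 1.5362242e-05 rad/s. Result: 1.5362242e-05 rad/s ≈ 1.536e-05 rad/s (4 s.f.). Final answer: 1.536e-05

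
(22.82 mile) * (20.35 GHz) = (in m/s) 1 mile = 1609.344 m, so 22.82 mile = 22.82 * 1609.344 = 36725.23 m. 1 GHz = 1e+09 Hz, so 20.35 GHz = 20.35 * 1e+09 = 2.035e+10 Hz. Combine: 36725.23 m * 2.035e+10 Hz = 7.4735843e+14 m/s. Result: 7.4735843e+14 m/s ≈ 7.474e+14 m/s (4 s.f.). Final answer: 7.474e+14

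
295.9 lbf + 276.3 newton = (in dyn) 1.593e+08. Check: 1 lbf = 4.4482216 N, so 295.9 lbf = 295.9 * 4.4482216 = 1316.2288 N. 276.3 newton = 276.3 N. Sum: 1316.2288 + 276.3 = 1592.5288 N. 1 dyn = 1e-05 N, so 1592.5288 N = 1592.5288 / 1e-05 = 1.5925288e+08 dyn ≈ 1.593e+08 dyn (4 s.f.).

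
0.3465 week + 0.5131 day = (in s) 2.539e+05. Check: 1 week = 604800 s, so 0.3465 week = 0.3465 * 604800 = 209563.2 s. 1 day = 86400 s, so 0.5131 day = 0.5131 * 86400 = 44331.84 s. Sum: 209563.2 + 44331.84 = 253895.04 s. Result: 253895.04 s ≈ 2.539e+05 s (4 s.f.).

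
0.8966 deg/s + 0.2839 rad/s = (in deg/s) 17.16. Check: 1 deg/s = 0.017453293 rad/s, so 0.8966 deg/s = 0.8966 * 0.017453293 = 0.015648622 rad/s. 0.2839 rad/s is already in rad/s. Sum: 0.015648622 + 0.2839 = 0.29954862 rad/s. 1 deg/s = 0.017453293 rad/s, so 0.29954862 rad/s = 0.29954862 / 0.017453293 = 17.162872 deg/s ≈ 17.16 deg/s (4 s.f.).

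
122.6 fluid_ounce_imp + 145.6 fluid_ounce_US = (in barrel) 0.04899. Check: 1 fluid_ounce_imp = 2.8413063e-05 m^3, so 122.6 fluid_ounce_imp = 122.6 * 2.8413063e-05 = 0.0034834415 m^3. 1 fluid_ounce_US = 2.957353e-05 m^3, so 145.6 fluid_ounce_US = 145.6 * 2.957353e-05 = 0.0043059059 m^3. Sum: 0.0034834415 + 0.0043059059 = 0.0077893474 m^3. 1 barrel = 0.15898729 m^3, so 0.0077893474 m^3 = 0.0077893474 / 0.15898729 = 0.048993521 barrel ≈ 0.04899 barrel (4 s.f.).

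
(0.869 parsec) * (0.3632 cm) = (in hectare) 9.739e+09. Check: 1 parsec = 3.0856776e+16 m, so 0.869 parsec = 0.869 * 3.0856776e+16 = 2.6814538e+16 m. 1 cm = 0.01 m, so 0.3632 cm = 0.3632 * 0.01 = 0.003632 m. Combine: 2.6814538e+16 m * 0.003632 m = 9.7390403e+13 m^2. 1 hectare = 10000 m^2, so 9.7390403e+13 m^2 = 9.7390403e+13 / 10000 = 9.7390403e+09 hectare ≈ 9.739e+09 hectare (4 s.f.).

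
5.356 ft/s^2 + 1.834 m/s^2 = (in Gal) 1 ft/s^2 = 0.3048 m/s^2, so 5.356 ft/s^2 = 5.356 * 0.3048 = 1.6325088 m/s^2. 1.834 m/s^2 is already in m/s^2. Sum: 1.6325088 + 1.834 = 3.4665088 m/s^2. 1 Gal = 0.01 m/s^2, so 3.4665088 m/s^2 = 3.4665088 / 0.01 = 346.65088 Gal ≈ 346.7 Gal (4 s.f.). Final answer: 346.7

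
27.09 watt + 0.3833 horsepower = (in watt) 312.9. Check: 27.09 watt = 27.09 W. 1 horsepower = 745.69987 W, so 0.3833 horsepower = 0.3833 * 745.69987 = 285.82676 W. Sum: 27.09 + 285.82676 = 312.91676 W. 312.91676 W = 312.91676 watt ≈ 312.9 watt (4 s.f.).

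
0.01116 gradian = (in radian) 1 gradian = 0.015707963 rad, so 0.01116 gradian = 0.01116 * 0.015707963 = 0.00017530087 rad. 0.00017530087 rad = 0.00017530087 radian ≈ 0.0001753 radian (4 s.f.). Final answer: 0.0001753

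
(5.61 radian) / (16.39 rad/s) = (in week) 5.61 radian = 5.61 rad. 16.39 rad/s is already in rad/s. Combine: 5.61 rad / 16.39 rad/s = 0.34228188 s. 1 week = 604800 s, so 0.34228188 s = 0.34228188 / 604800 = 5.6594226e-07 week ≈ 5.659e-07 week (4 s.f.). Final answer: 5.659e-07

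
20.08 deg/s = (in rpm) 3.347. Check: 1 deg/s = 0.017453293 rad/s, so 20.08 deg/s = 20.08 * 0.017453293 = 0.35046211 rad/s. 1 rpm = 0.10471976 rad/s, so 0.35046211 rad/s = 0.35046211 / 0.10471976 = 3.3466667 rpm ≈ 3.347 rpm (4 s.f.).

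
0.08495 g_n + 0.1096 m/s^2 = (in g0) 0.09613. Check: 1 g_n = 9.80665 m/s^2, so 0.08495 g_n = 0.08495 * 9.80665 = 0.83307492 m/s^2. 0.1096 m/s^2 is already in m/s^2. Sum: 0.83307492 + 0.1096 = 0.94267492 m/s^2. 1 g0 = 9.80665 m/s^2, so 0.94267492 m/s^2 = 0.94267492 / 9.80665 = 0.09612609 g0 ≈ 0.09613 g0 (4 s.f.).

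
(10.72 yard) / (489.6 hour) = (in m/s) 1 yard = 0.9144 m, so 10.72 yard = 10.72 * 0.9144 = 9.802368 m. 1 hour = 3600 s, so 489.6 hour = 489.6 * 3600 = 1762560 s. Combine: 9.802368 m / 1762560 s = 5.5614379e-06 m/s. Result: 5.5614379e-06 m/s ≈ 5.561e-06 m/s (4 s.f.). Final answer: 5.561e-06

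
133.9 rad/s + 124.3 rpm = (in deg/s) 133.9 rad/s is already in rad/s. 1 rpm = 0.10471976 rad/s, so 124.3 rpm = 124.3 * 0.10471976 = 13.016666 rad/s. Sum: 133.9 + 13.016666 = 146.91667 rad/s. 1 deg/s = 0.017453293 rad/s, so 146.91667 rad/s = 146.91667 / 0.017453293 = 8417.7049 deg/s ≈ 8418 deg/s (4 s.f.). Final answer: 8418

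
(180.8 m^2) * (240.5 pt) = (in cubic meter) 180.8 m^2 is already in m^2. 1 pt = 0.00035277778 m, so 240.5 pt = 240.5 * 0.00035277778 = 0.084843056 m. Combine: 180.8 m^2 * 0.084843056 m = 15.339624 m^3. 15.339624 m^3 = 15.339624 cubic meter ≈ 15.34 cubic meter (4 s.f.). Final answer: 15.34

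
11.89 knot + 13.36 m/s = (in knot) 37.86. Check: 1 knot = 0.51444444 m/s, so 11.89 knot = 11.89 * 0.51444444 = 6.1167444 m/s. 13.36 m/s is already in m/s. Sum: 6.1167444 + 13.36 = 19.476744 m/s. 1 knot = 0.51444444 m/s, so 19.476744 m/s = 19.476744 / 0.51444444 = 37.859762 knot ≈ 37.86 knot (4 s.f.).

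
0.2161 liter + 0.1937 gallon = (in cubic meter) 0.0009493. Check: 1 liter = 0.001 m^3, so 0.2161 liter = 0.2161 * 0.001 = 0.0002161 m^3. 1 gallon = 0.0037854118 m^3, so 0.1937 gallon = 0.1937 * 0.0037854118 = 0.00073323426 m^3. Sum: 0.0002161 + 0.00073323426 = 0.00094933426 m^3. 0.00094933426 m^3 = 0.00094933426 cubic meter ≈ 0.0009493 cubic meter (4 s.f.).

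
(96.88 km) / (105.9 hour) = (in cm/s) 1 km = 1000 m, so 96.88 km = 96.88 * 1000 = 96880 m. 1 hour = 3600 s, so 105.9 hour = 105.9 * 3600 = 381240 s. Combine: 96880 m / 381240 s = 0.25411814 m/s. 1 cm/s = 0.01 m/s, so 0.25411814 m/s = 0.25411814 / 0.01 = 25.411814 cm/s ≈ 25.41 cm/s (4 s.f.). Final answer: 25.41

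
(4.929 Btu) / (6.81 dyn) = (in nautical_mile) 4.123e+04. Check: 1 Btu = 1055.0559 J, so 4.929 Btu = 4.929 * 1055.0559 = 5200.3703 J. 1 dyn = 1e-05 N, so 6.81 dyn = 6.81 * 1e-05 = 6.81e-05 N. Combine: 5200.3703 J / 6.81e-05 N = 76363734 m. 1 nautical_mile = 1852 m, so 76363734 m = 76363734 / 1852 = 41233.118 nautical_mile ≈ 4.123e+04 nautical_mile (4 s.f.).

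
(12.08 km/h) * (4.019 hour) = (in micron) 1 km/h = 0.27777778 m/s, so 12.08 km/h = 12.08 * 0.27777778 = 3.3555556 m/s. 1 hour = 3600 s, so 4.019 hour = 4.019 * 3600 = 14468.4 s. Combine: 3.3555556 m/s * 14468.4 s = 48549.52 m. 1 micron = 1e-06 m, so 48549.52 m = 48549.52 / 1e-06 = 4.854952e+10 micron ≈ 4.855e+10 micron (4 s.f.). Final answer: 4.855e+10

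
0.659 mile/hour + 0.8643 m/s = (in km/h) 4.172. Check: 1 mile/hour = 0.44704 m/s, so 0.659 mile/hour = 0.659 * 0.44704 = 0.29459936 m/s. 0.8643 m/s is already in m/s. Sum: 0.29459936 + 0.8643 = 1.1588994 m/s. 1 km/h = 0.27777778 m/s, so 1.1588994 m/s = 1.1588994 / 0.27777778 = 4.1720377 km/h ≈ 4.172 km/h (4 s.f.).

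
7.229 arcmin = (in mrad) 1 arcmin = 0.00029088821 rad, so 7.229 arcmin = 7.229 * 0.00029088821 = 0.0021028309 rad. 1 mrad = 0.001 rad, so 0.0021028309 rad = 0.0021028309 / 0.001 = 2.1028309 mrad ≈ 2.103 mrad (4 s.f.). Final answer: 2.103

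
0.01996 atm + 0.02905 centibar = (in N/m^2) 2051. Check: 1 atm = 101325 Pa, so 0.01996 atm = 0.01996 * 101325 = 2022.447 Pa. 1 centibar = 1000 Pa, so 0.02905 centibar = 0.02905 * 1000 = 29.05 Pa. Sum: 2022.447 + 29.05 = 2051.497 Pa. 2051.497 Pa = 2051.497 N/m^2 ≈ 2051 N/m^2 (4 s.f.).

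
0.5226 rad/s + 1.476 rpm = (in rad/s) 0.6772. Check: 0.5226 rad/s is already in rad/s. 1 rpm = 0.10471976 rad/s, so 1.476 rpm = 1.476 * 0.10471976 = 0.15456636 rad/s. Sum: 0.5226 + 0.15456636 = 0.67716636 rad/s. Result: 0.67716636 rad/s ≈ 0.6772 rad/s (4 s.f.).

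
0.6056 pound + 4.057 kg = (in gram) 1 pound = 0.45359237 kg, so 0.6056 pound = 0.6056 * 0.45359237 = 0.27469554 kg. 4.057 kg is already in kg. Sum: 0.27469554 + 4.057 = 4.3316955 kg. 1 gram = 0.001 kg, so 4.3316955 kg = 4.3316955 / 0.001 = 4331.6955 gram ≈ 4332 gram (4 s.f.). Final answer: 4332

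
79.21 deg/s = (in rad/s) 1 deg/s = 0.017453293 rad/s, so 79.21 deg/s = 79.21 * 0.017453293 = 1.3824753 rad/s. Result: 1.3824753 rad/s ≈ 1.382 rad/s (4 s.f.). Final answer: 1.382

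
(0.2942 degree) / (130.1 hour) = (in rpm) 1 degree = 0.017453293 rad, so 0.2942 degree = 0.2942 * 0.017453293 = 0.0051347587 rad. 1 hour = 3600 s, so 130.1 hour = 130.1 * 3600 = 468360 s. Combine: 0.0051347587 rad / 468360 s = 1.0963273e-08 rad/s. 1 rpm = 0.10471976 rad/s, so 1.0963273e-08 rad/s = 1.0963273e-08 / 0.10471976 = 1.0469155e-07 rpm ≈ 1.047e-07 rpm (4 s.f.). Final answer: 1.047e-07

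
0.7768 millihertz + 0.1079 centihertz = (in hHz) 1 millihertz = 0.001 Hz, so 0.7768 millihertz = 0.7768 * 0.001 = 0.0007768 Hz. 1 centihertz = 0.01 Hz, so 0.1079 centihertz = 0.1079 * 0.01 = 0.001079 Hz. Sum: 0.0007768 + 0.001079 = 0.0018558 Hz. 1 hHz = 100 Hz, so 0.0018558 Hz = 0.0018558 / 100 = 1.8558e-05 hHz ≈ 1.856e-05 hHz (4 s.f.). Final answer: 1.856e-05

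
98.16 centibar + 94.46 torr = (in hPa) 1 centibar = 1000 Pa, so 98.16 centibar = 98.16 * 1000 = 98160 Pa. 1 torr = 133.32237 Pa, so 94.46 torr = 94.46 * 133.32237 = 12593.631 Pa. Sum: 98160 + 12593.631 = 110753.63 Pa. 1 hPa = 100 Pa, so 110753.63 Pa = 110753.63 / 100 = 1107.5363 hPa ≈ 1108 hPa (4 s.f.). Final answer: 1108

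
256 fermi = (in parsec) 8.296e-30. Check: 1 fermi = 1e-15 m, so 256 fermi = 256 * 1e-15 = 2.56e-13 m. 1 parsec = 3.0856776e+16 m, so 2.56e-13 m = 2.56e-13 / 3.0856776e+16 = 8.296395e-30 parsec ≈ 8.296e-30 parsec (4 s.f.).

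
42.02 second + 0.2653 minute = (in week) 9.58e-05. Check: 42.02 second = 42.02 s. 1 minute = 60 s, so 0.2653 minute = 0.2653 * 60 = 15.918 s. Sum: 42.02 + 15.918 = 57.938 s. 1 week = 604800 s, so 57.938 s = 57.938 / 604800 = 9.5796958e-05 week ≈ 9.58e-05 week (4 s.f.).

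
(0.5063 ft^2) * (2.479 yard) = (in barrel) 1 ft^2 = 0.09290304 m^2, so 0.5063 ft^2 = 0.5063 * 0.09290304 = 0.047036809 m^2. 1 yard = 0.9144 m, so 2.479 yard = 2.479 * 0.9144 = 2.2667976 m. Combine: 0.047036809 m^2 * 2.2667976 m = 0.10662293 m^3. 1 barrel = 0.15898729 m^3, so 0.10662293 m^3 = 0.10662293 / 0.15898729 = 0.67063803 barrel ≈ 0.6706 barrel (4 s.f.). Final answer: 0.6706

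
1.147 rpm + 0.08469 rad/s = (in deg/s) 11.73. Check: 1 rpm = 0.10471976 rad/s, so 1.147 rpm = 1.147 * 0.10471976 = 0.12011356 rad/s. 0.08469 rad/s is already in rad/s. Sum: 0.12011356 + 0.08469 = 0.20480356 rad/s. 1 deg/s = 0.017453293 rad/s, so 0.20480356 rad/s = 0.20480356 / 0.017453293 = 11.73438 deg/s ≈ 11.73 deg/s (4 s.f.).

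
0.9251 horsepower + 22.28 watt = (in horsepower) 1 horsepower = 745.69987 W, so 0.9251 horsepower = 0.9251 * 745.69987 = 689.84695 W. 22.28 watt = 22.28 W. Sum: 689.84695 + 22.28 = 712.12695 W. 1 horsepower = 745.69987 W, so 712.12695 W = 712.12695 / 745.69987 = 0.95497797 horsepower ≈ 0.955 horsepower (4 s.f.). Final answer: 0.955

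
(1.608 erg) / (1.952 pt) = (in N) 1 erg = 1e-07 J, so 1.608 erg = 1.608 * 1e-07 = 1.608e-07 J. 1 pt = 0.00035277778 m, so 1.952 pt = 1.952 * 0.00035277778 = 0.00068862222 m. Combine: 1.608e-07 J / 0.00068862222 m = 0.00023350975 N. Result: 0.00023350975 N ≈ 0.0002335 N (4 s.f.). Final answer: 0.0002335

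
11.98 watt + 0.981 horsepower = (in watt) 11.98 watt = 11.98 W. 1 horsepower = 745.69987 W, so 0.981 horsepower = 0.981 * 745.69987 = 731.53157 W. Sum: 11.98 + 731.53157 = 743.51157 W. 743.51157 W = 743.51157 watt ≈ 743.5 watt (4 s.f.). Final answer: 743.5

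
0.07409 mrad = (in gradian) 1 mrad = 0.001 rad, so 0.07409 mrad = 0.07409 * 0.001 = 7.409e-05 rad. 1 gradian = 0.015707963 rad, so 7.409e-05 rad = 7.409e-05 / 0.015707963 = 0.0047167159 gradian ≈ 0.004717 gradian (4 s.f.). Final answer: 0.004717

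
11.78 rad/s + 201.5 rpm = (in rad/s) 11.78 rad/s is already in rad/s. 1 rpm = 0.10471976 rad/s, so 201.5 rpm = 201.5 * 0.10471976 = 21.101031 rad/s. Sum: 11.78 + 21.101031 = 32.881031 rad/s. Result: 32.881031 rad/s ≈ 32.88 rad/s (4 s.f.). Final answer: 32.88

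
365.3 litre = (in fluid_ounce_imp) 1.286e+04. Check: 1 litre = 0.001 m^3, so 365.3 litre = 365.3 * 0.001 = 0.3653 m^3. 1 fluid_ounce_imp = 2.8413063e-05 m^3, so 0.3653 m^3 = 0.3653 / 2.8413063e-05 = 12856.763 fluid_ounce_imp ≈ 1.286e+04 fluid_ounce_imp (4 s.f.).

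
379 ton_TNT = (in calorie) 1 ton_TNT = 4.184e+09 J, so 379 ton_TNT = 379 * 4.184e+09 = 1.585736e+12 J. 1 calorie = 4.184 J, so 1.585736e+12 J = 1.585736e+12 / 4.184 = 3.79e+11 calorie. Final answer: 3.79e+11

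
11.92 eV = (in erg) 1 eV = 1.6021766e-19 J, so 11.92 eV = 11.92 * 1.6021766e-19 = 1.9097945e-18 J. 1 erg = 1e-07 J, so 1.9097945e-18 J = 1.9097945e-18 / 1e-07 = 1.9097945e-11 erg ≈ 1.91e-11 erg (4 s.f.). Final answer: 1.91e-11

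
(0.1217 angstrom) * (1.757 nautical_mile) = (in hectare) 1 angstrom = 1e-10 m, so 0.1217 angstrom = 0.1217 * 1e-10 = 1.217e-11 m. 1 nautical_mile = 1852 m, so 1.757 nautical_mile = 1.757 * 1852 = 3253.964 m. Combine: 1.217e-11 m * 3253.964 m = 3.9600742e-08 m^2. 1 hectare = 10000 m^2, so 3.9600742e-08 m^2 = 3.9600742e-08 / 10000 = 3.9600742e-12 hectare ≈ 3.96e-12 hectare (4 s.f.). Final answer: 3.96e-12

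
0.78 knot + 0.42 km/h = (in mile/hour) 1.159. Check: 1 knot = 0.51444444 m/s, so 0.78 knot = 0.78 * 0.51444444 = 0.40126667 m/s. 1 km/h = 0.27777778 m/s, so 0.42 km/h = 0.42 * 0.27777778 = 0.11666667 m/s. Sum: 0.40126667 + 0.11666667 = 0.51793333 m/s. 1 mile/hour = 0.44704 m/s, so 0.51793333 m/s = 0.51793333 / 0.44704 = 1.1585839 mile/hour ≈ 1.159 mile/hour (4 s.f.).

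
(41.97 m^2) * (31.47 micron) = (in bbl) 0.008308. Check: 41.97 m^2 is already in m^2. 1 micron = 1e-06 m, so 31.47 micron = 31.47 * 1e-06 = 3.147e-05 m. Combine: 41.97 m^2 * 3.147e-05 m = 0.0013207959 m^3. 1 bbl = 0.15898729 m^3, so 0.0013207959 m^3 = 0.0013207959 / 0.15898729 = 0.0083075563 bbl ≈ 0.008308 bbl (4 s.f.).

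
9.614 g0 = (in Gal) 1 g0 = 9.80665 m/s^2, so 9.614 g0 = 9.614 * 9.80665 = 94.281133 m/s^2. 1 Gal = 0.01 m/s^2, so 94.281133 m/s^2 = 94.281133 / 0.01 = 9428.1133 Gal ≈ 9428 Gal (4 s.f.). Final answer: 9428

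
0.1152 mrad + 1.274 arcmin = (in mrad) 1 mrad = 0.001 rad, so 0.1152 mrad = 0.1152 * 0.001 = 0.0001152 rad. 1 arcmin = 0.00029088821 rad, so 1.274 arcmin = 1.274 * 0.00029088821 = 0.00037059158 rad. Sum: 0.0001152 + 0.00037059158 = 0.00048579158 rad. 1 mrad = 0.001 rad, so 0.00048579158 rad = 0.00048579158 / 0.001 = 0.48579158 mrad ≈ 0.4858 mrad (4 s.f.). Final answer: 0.4858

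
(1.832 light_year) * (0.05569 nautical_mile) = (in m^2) 1 light_year = 9.4607305e+15 m, so 1.832 light_year = 1.832 * 9.4607305e+15 = 1.7332058e+16 m. 1 nautical_mile = 1852 m, so 0.05569 nautical_mile = 0.05569 * 1852 = 103.13788 m. Combine: 1.7332058e+16 m * 103.13788 m = 1.7875917e+18 m^2. Result: 1.7875917e+18 m^2 ≈ 1.788e+18 m^2 (4 s.f.). Final answer: 1.788e+18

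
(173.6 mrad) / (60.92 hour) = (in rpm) 1 mrad = 0.001 rad, so 173.6 mrad = 173.6 * 0.001 = 0.1736 rad. 1 hour = 3600 s, so 60.92 hour = 60.92 * 3600 = 219312 s. Combine: 0.1736 rad / 219312 s = 7.9156635e-07 rad/s. 1 rpm = 0.10471976 rad/s, so 7.9156635e-07 rad/s = 7.9156635e-07 / 0.10471976 = 7.5589019e-06 rpm ≈ 7.559e-06 rpm (4 s.f.). Final answer: 7.559e-06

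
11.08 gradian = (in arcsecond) 1 gradian = 0.015707963 rad, so 11.08 gradian = 11.08 * 0.015707963 = 0.17404423 rad. 1 arcsecond = 4.8481368e-06 rad, so 0.17404423 rad = 0.17404423 / 4.8481368e-06 = 35899.2 arcsecond ≈ 3.59e+04 arcsecond (4 s.f.). Final answer: 3.59e+04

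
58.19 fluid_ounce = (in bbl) 1 fluid_ounce = 2.957353e-05 m^3, so 58.19 fluid_ounce = 58.19 * 2.957353e-05 = 0.0017208837 m^3. 1 bbl = 0.15898729 m^3, so 0.0017208837 m^3 = 0.0017208837 / 0.15898729 = 0.010824033 bbl ≈ 0.01082 bbl (4 s.f.). Final answer: 0.01082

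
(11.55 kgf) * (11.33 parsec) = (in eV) 1 kgf = 9.80665 N, so 11.55 kgf = 11.55 * 9.80665 = 113.26681 N. 1 parsec = 3.0856776e+16 m, so 11.33 parsec = 11.33 * 3.0856776e+16 = 3.4960727e+17 m. Combine: 113.26681 N * 3.4960727e+17 m = 3.9598899e+19 J. 1 eV = 1.6021766e-19 J, so 3.9598899e+19 J = 3.9598899e+19 / 1.6021766e-19 = 2.4715689e+38 eV ≈ 2.472e+38 eV (4 s.f.). Final answer: 2.472e+38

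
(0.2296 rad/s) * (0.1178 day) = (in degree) 1.339e+05. Check: 0.2296 rad/s is already in rad/s. 1 day = 86400 s, so 0.1178 day = 0.1178 * 86400 = 10177.92 s. Combine: 0.2296 rad/s * 10177.92 s = 2336.8504 rad. 1 degree = 0.017453293 rad, so 2336.8504 rad = 2336.8504 / 0.017453293 = 133891.67 degree ≈ 1.339e+05 degree (4 s.f.).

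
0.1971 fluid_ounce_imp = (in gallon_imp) 0.001232. Check: 1 fluid_ounce_imp = 2.8413063e-05 m^3, so 0.1971 fluid_ounce_imp = 0.1971 * 2.8413063e-05 = 5.6002146e-06 m^3. 1 gallon_imp = 0.00454609 m^3, so 5.6002146e-06 m^3 = 5.6002146e-06 / 0.00454609 = 0.001231875 gallon_imp ≈ 0.001232 gallon_imp (4 s.f.).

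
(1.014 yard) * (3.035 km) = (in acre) 1 yard = 0.9144 m, so 1.014 yard = 1.014 * 0.9144 = 0.9272016 m. 1 km = 1000 m, so 3.035 km = 3.035 * 1000 = 3035 m. Combine: 0.9272016 m * 3035 m = 2814.0569 m^2. 1 acre = 4046.8564 m^2, so 2814.0569 m^2 = 2814.0569 / 4046.8564 = 0.69536859 acre ≈ 0.6954 acre (4 s.f.). Final answer: 0.6954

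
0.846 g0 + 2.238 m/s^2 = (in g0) 1.074. Check: 1 g0 = 9.80665 m/s^2, so 0.846 g0 = 0.846 * 9.80665 = 8.2964259 m/s^2. 2.238 m/s^2 is already in m/s^2. Sum: 8.2964259 + 2.238 = 10.534426 m/s^2. 1 g0 = 9.80665 m/s^2, so 10.534426 m/s^2 = 10.534426 / 9.80665 = 1.0742125 g0 ≈ 1.074 g0 (4 s.f.).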